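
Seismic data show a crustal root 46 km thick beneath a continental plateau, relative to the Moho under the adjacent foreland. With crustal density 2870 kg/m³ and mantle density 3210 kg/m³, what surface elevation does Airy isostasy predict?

5.45 km

Equating mass per unit area of the two columns: ρ_c h = (ρ_m − ρ_c) r.
h = r (ρ_m − ρ_c) / ρ_c = 46 km × (3210 − 2870) / 2870 = 5.45 km.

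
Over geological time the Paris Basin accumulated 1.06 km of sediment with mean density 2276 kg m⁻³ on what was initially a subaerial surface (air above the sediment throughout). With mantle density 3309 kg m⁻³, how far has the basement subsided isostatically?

0.729 km

Subaerial load: s = t ρ_sed / ρ_m = 1.06 km × 2276/3309 = 0.729 km.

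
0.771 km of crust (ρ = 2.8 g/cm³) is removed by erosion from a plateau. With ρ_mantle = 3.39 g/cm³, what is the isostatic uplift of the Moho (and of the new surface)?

0.637 km

Unloading: uplift u = e ρ_c/ρ_m = 0.771 km × 2.8/3.39 = 0.637 km.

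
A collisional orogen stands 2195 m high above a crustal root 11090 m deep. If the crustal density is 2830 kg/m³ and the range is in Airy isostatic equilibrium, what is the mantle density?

3390 kg/m³

Airy balance: ρ_c h = (ρ_m − ρ_c) r → ρ_m = ρ_c (1 + h/r).
ρ_m = 2830 × (1 + 2195 m/11090 m) = 3390 kg/m³.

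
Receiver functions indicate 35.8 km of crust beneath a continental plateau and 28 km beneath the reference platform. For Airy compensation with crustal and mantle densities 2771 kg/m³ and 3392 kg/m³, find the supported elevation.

Excess crust Δ = 35.8 km − 28 km = 7.8 km, split between elevation h and root r with h + r = Δ.
Airy balance ρ_c h = (ρ_m − ρ_c) r gives r = h ρ_c/(ρ_m − ρ_c), so h (1 + ρ_c/(ρ_m − ρ_c)) = Δ, i.e. h = Δ (ρ_m − ρ_c)/ρ_m.
h = 7.8 km × 621/3392 = 1.43 km.

1.43 km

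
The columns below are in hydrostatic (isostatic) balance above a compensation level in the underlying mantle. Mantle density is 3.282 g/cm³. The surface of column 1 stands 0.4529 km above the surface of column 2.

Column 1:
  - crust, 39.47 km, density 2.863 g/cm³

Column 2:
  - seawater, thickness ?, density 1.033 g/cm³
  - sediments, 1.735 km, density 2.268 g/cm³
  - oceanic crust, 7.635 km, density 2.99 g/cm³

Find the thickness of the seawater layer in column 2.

4.92 km

Take the compensation level at the base of the deeper column (depth z_c below the surface of column 1) and equate Σ ρ_i t_i down to z_c; mantle fills any gap and the z_c terms cancel.
Column 1: 39.47×2.863 + (z_c − 39.47)×3.282
Column 2: 0.4529×0 + x×1.033 + 1.735×2.268 + 7.635×2.99 + (z_c − 0.4529 − 9.37 − x)×3.282
The z_c×3.282 term appears on both sides and cancels. Collect the known terms of each column as K = Σ(ρt)_known − 3.282 × (depth of known layers): K_1 = 113.00261 − 3.282×39.47 = −16.53793; K_2 = 26.76363 − 3.282×(0.4529 + 9.37) = −5.4751278.
Balance: K_1 = K_2 − x×(3.282 − 1.033), so x = (K_2 − K_1)/(3.282 − 1.033) = 11.0628/2.249 = 4.92 km.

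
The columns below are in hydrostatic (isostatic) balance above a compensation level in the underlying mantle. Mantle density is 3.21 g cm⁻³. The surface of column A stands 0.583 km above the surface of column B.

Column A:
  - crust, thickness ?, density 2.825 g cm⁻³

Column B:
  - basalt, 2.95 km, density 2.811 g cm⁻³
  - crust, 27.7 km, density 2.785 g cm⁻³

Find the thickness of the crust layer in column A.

38.5 km

Take the compensation level at the base of the deeper column (depth z_c below the surface of column A) and equate Σ ρ_i t_i down to z_c; mantle fills any gap and the z_c terms cancel.
Column A: x×2.825 + (z_c − 0 − x)×3.21
Column B: 0.583×0 + 2.95×2.811 + 27.7×2.785 + (z_c − 0.583 − 30.65)×3.21
The z_c×3.21 term appears on both sides and cancels. Collect the known terms of each column as K = Σ(ρt)_known − 3.21 × (depth of known layers): K_A = 0 − 3.21×0 = 0; K_B = 85.43695 − 3.21×(0.583 + 30.65) = −14.82098.
Balance: K_A − x×(3.21 − 2.825) = K_B, so x = (K_A − K_B)/(3.21 − 2.825) = 14.821/0.385 = 38.5 km.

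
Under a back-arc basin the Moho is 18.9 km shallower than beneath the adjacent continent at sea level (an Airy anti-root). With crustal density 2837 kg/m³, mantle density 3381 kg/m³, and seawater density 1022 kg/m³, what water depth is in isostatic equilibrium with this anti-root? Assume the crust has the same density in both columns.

Replacing a thickness d of crust by seawater at the top must be balanced by replacing crust with mantle at the base: d (ρ_c − ρ_w) = a (ρ_m − ρ_c).
d = a (ρ_m − ρ_c)/(ρ_c − ρ_w) = 18.9 km × 544/1815 = 5.66 km.

5.66 km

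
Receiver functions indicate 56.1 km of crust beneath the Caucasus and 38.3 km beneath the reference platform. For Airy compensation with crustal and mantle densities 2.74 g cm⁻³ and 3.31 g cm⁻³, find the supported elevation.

Excess crust Δ = 56.1 km − 38.3 km = 17.8 km, split between elevation h and root r with h + r = Δ.
Airy balance ρ_c h = (ρ_m − ρ_c) r gives r = h ρ_c/(ρ_m − ρ_c), so h (1 + ρ_c/(ρ_m − ρ_c)) = Δ, i.e. h = Δ (ρ_m − ρ_c)/ρ_m.
h = 17.8 km × 0.57/3.31 = 3.07 km.

3.07 km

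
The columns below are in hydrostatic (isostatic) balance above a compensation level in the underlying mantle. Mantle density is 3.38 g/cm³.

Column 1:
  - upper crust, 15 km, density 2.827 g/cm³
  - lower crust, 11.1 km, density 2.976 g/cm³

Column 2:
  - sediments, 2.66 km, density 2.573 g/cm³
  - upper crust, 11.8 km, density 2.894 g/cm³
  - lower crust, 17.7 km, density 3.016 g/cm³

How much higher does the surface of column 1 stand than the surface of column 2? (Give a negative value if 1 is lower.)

−0.457 km

For any compensation level in the mantle, the mantle terms cancel and isostasy reduces to e = (Σt_1 − Σt_2) − (Σ(ρt)_1 − Σ(ρt)_2) / ρ_m.
Σt_1 = 26.1 km; Σt_2 = 32.16 km; Σ(ρt)_1 = 75.4386; Σ(ρt)_2 = 94.37658 (in km·g/cm³).
e = (26.1 − 32.16) − (75.4386 − 94.37658) / 3.38 = −0.457 km.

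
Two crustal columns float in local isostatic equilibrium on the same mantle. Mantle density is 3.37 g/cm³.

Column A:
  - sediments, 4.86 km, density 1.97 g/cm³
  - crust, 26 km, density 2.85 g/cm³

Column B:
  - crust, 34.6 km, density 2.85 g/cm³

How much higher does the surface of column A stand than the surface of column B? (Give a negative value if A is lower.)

For any compensation level in the mantle, the mantle terms cancel and isostasy reduces to e = (Σt_A − Σt_B) − (Σ(ρt)_A − Σ(ρt)_B) / ρ_m.
Σt_A = 30.86 km; Σt_B = 34.6 km; Σ(ρt)_A = 83.6742; Σ(ρt)_B = 98.61 (in km·g/cm³).
e = (30.86 − 34.6) − (83.6742 − 98.61) / 3.37 = 0.692 km.

0.692 km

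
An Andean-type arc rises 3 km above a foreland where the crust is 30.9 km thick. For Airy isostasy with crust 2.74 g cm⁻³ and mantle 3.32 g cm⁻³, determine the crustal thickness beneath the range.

Root depth r = h ρ_c / (ρ_m − ρ_c) = 3 km × 2.74 / 0.58 = 14.17 km.
Total thickness = T + h + r = 30.9 km + 3 km + 14.17 km = 48.1 km.

48.1 km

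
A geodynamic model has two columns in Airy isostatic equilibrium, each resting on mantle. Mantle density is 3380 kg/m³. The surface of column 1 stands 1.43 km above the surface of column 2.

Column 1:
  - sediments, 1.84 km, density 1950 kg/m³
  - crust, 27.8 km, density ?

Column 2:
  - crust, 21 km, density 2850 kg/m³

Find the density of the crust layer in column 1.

2900 kg/m³

Take the compensation level at the base of the deeper column (depth z_c below the surface of column 1) and equate Σ ρ_i t_i down to z_c; mantle fills any gap and the z_c terms cancel.
Column 1: 1.84×1950 + 27.8×ρ + (z_c − 29.64)×3380
Column 2: 1.43×0 + 21×2850 + (z_c − 1.43 − 21)×3380
The z_c×3380 term appears on both sides and cancels. Collect the known terms of each column as K = Σ(ρt)_known − 3380 × (depth of known layers): K_1 = 3588 − 3380×29.64 = −96595.2; K_2 = 59850 − 3380×(1.43 + 21) = −15963.4.
Balance: K_1 + 27.8×ρ = K_2, so ρ = (K_2 − K_1)/27.8 = 80631.8/27.8 = 2900 kg/m³.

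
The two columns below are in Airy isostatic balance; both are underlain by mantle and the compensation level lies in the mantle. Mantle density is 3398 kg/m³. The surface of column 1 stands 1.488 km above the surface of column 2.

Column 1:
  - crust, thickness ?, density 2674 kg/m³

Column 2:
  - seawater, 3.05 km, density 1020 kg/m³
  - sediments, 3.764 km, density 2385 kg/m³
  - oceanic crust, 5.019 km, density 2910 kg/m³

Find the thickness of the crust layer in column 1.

Take the compensation level at the base of the deeper column (depth z_c below the surface of column 1) and equate Σ ρ_i t_i down to z_c; mantle fills any gap and the z_c terms cancel.
Column 1: x×2674 + (z_c − 0 − x)×3398
Column 2: 1.488×0 + 3.05×1020 + 3.764×2385 + 5.019×2910 + (z_c − 1.488 − 11.833)×3398
The z_c×3398 term appears on both sides and cancels. Collect the known terms of each column as K = Σ(ρt)_known − 3398 × (depth of known layers): K_1 = 0 − 3398×0 = 0; K_2 = 26693.43 − 3398×(1.488 + 11.833) = −18571.328.
Balance: K_1 − x×(3398 − 2674) = K_2, so x = (K_1 − K_2)/(3398 − 2674) = 18571.3/724 = 25.7 km.

25.7 km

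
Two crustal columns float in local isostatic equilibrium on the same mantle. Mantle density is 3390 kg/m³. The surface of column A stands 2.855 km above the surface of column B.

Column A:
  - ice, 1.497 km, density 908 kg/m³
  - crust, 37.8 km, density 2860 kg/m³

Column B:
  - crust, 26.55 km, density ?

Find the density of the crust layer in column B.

Take the compensation level at the base of the deeper column (depth z_c below the surface of column A) and equate Σ ρ_i t_i down to z_c; mantle fills any gap and the z_c terms cancel.
Column A: 1.497×908 + 37.8×2860 + (z_c − 39.297)×3390
Column B: 2.855×0 + 26.55×ρ + (z_c − 2.855 − 26.55)×3390
The z_c×3390 term appears on both sides and cancels. Collect the known terms of each column as K = Σ(ρt)_known − 3390 × (depth of known layers): K_A = 109467.276 − 3390×39.297 = −23749.554; K_B = 0 − 3390×(2.855 + 26.55) = −99682.95.
Balance: K_A = K_B + 26.55×ρ, so ρ = (K_A − K_B)/26.55 = 75933.4/26.55 = 2860 kg/m³.

2860 kg/m³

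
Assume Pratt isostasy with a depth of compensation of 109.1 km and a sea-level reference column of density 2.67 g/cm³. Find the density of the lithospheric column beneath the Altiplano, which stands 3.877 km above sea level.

Pratt balance: ρ_ref D = ρ (D + h).
ρ = ρ_ref D/(D + h) = 2.67 × 109.1 km/(109.1 km + 3.877 km) = 2.58 g/cm³.

2.58 g/cm³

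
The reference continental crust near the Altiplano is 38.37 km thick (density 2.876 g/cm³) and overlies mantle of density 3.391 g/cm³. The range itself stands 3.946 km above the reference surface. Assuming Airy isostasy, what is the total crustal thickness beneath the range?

Root depth r = h ρ_c / (ρ_m − ρ_c) = 3.946 km × 2.876 / 0.515 = 22.04 km.
Total thickness = T + h + r = 38.37 km + 3.946 km + 22.04 km = 64.4 km.

64.4 km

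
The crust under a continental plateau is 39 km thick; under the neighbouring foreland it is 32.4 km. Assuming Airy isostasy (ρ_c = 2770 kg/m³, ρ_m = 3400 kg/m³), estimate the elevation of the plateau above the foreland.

1.22 km

Excess crust Δ = 39 km − 32.4 km = 6.6 km, split between elevation h and root r with h + r = Δ.
Airy balance ρ_c h = (ρ_m − ρ_c) r gives r = h ρ_c/(ρ_m − ρ_c), so h (1 + ρ_c/(ρ_m − ρ_c)) = Δ, i.e. h = Δ (ρ_m − ρ_c)/ρ_m.
h = 6.6 km × 630/3400 = 1.22 km.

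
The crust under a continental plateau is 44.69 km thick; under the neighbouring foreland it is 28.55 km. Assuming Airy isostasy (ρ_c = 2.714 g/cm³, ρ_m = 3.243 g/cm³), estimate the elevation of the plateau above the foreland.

Excess crust Δ = 44.69 km − 28.55 km = 16.14 km, split between elevation h and root r with h + r = Δ.
Airy balance ρ_c h = (ρ_m − ρ_c) r gives r = h ρ_c/(ρ_m − ρ_c), so h (1 + ρ_c/(ρ_m − ρ_c)) = Δ, i.e. h = Δ (ρ_m − ρ_c)/ρ_m.
h = 16.14 km × 0.529/3.243 = 2.63 km.

2.63 km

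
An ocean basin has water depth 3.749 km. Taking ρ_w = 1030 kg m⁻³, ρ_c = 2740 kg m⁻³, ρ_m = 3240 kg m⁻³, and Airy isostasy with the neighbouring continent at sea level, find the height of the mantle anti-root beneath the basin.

12.8 km

Balancing pressure at the compensation depth: replacing crust with seawater at the top is compensated by replacing crust with mantle at the base: d (ρ_c − ρ_w) = a (ρ_m − ρ_c).
a = d (ρ_c − ρ_w)/(ρ_m − ρ_c) = 3.749 km × 1710/500 = 12.8 km.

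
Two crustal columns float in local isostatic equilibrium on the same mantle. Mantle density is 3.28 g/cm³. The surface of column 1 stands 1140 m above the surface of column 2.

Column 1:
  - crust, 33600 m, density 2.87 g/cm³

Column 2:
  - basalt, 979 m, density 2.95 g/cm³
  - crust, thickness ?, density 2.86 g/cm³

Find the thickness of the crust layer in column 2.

23100 m

Take the compensation level at the base of the deeper column (depth z_c below the surface of column 1) and equate Σ ρ_i t_i down to z_c; mantle fills any gap and the z_c terms cancel.
Column 1: 33600×2.87 + (z_c − 33600)×3.28
Column 2: 1140×0 + 979×2.95 + x×2.86 + (z_c − 1140 − 979 − x)×3.28
The z_c×3.28 term appears on both sides and cancels. Collect the known terms of each column as K = Σ(ρt)_known − 3.28 × (depth of known layers): K_1 = 96432 − 3.28×33600 = −13776; K_2 = 2888.05 − 3.28×(1140 + 979) = −4062.27.
Balance: K_1 = K_2 − x×(3.28 − 2.86), so x = (K_2 − K_1)/(3.28 − 2.86) = 9713.73/0.42 = 23100 m.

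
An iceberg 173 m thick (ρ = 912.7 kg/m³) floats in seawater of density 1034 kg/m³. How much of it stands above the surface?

Floating equilibrium: submerged depth d = t ρ_obj/ρ_fluid = 173 m × 912.7/1034 = 152.7 m.
Freeboard = t − d = 173 m − 152.7 m = 20.3 m.

20.3 m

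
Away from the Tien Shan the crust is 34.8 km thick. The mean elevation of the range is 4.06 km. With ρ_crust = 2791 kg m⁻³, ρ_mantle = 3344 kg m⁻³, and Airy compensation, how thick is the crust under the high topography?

59.4 km

Root depth r = h ρ_c / (ρ_m − ρ_c) = 4.06 km × 2791 / 553 = 20.49 km.
Total thickness = T + h + r = 34.8 km + 4.06 km + 20.49 km = 59.4 km.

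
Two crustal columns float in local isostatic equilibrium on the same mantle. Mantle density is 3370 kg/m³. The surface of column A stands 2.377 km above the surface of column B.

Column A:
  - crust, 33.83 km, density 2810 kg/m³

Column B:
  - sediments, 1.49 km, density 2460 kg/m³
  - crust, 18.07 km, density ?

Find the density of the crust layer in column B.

2840 kg/m³

Take the compensation level at the base of the deeper column (depth z_c below the surface of column A) and equate Σ ρ_i t_i down to z_c; mantle fills any gap and the z_c terms cancel.
Column A: 33.83×2810 + (z_c − 33.83)×3370
Column B: 2.377×0 + 1.49×2460 + 18.07×ρ + (z_c − 2.377 − 19.56)×3370
The z_c×3370 term appears on both sides and cancels. Collect the known terms of each column as K = Σ(ρt)_known − 3370 × (depth of known layers): K_A = 95062.3 − 3370×33.83 = −18944.8; K_B = 3665.4 − 3370×(2.377 + 19.56) = −70262.29.
Balance: K_A = K_B + 18.07×ρ, so ρ = (K_A − K_B)/18.07 = 51317.5/18.07 = 2840 kg/m³.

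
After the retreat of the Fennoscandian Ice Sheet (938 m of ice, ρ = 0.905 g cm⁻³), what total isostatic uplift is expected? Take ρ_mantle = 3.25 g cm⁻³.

Removing the load lets mantle flow back in; uplift u satisfies ρ_ice t = ρ_m u.
u = t ρ_ice/ρ_m = 938 m × 0.905/3.25 = 261 m.

261 m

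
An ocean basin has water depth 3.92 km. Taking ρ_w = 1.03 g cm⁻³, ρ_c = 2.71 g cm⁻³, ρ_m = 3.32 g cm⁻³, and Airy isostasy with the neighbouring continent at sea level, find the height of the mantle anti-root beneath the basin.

10.8 km

Isostatic balance requires: replacing crust with seawater at the top is compensated by replacing crust with mantle at the base: d (ρ_c − ρ_w) = a (ρ_m − ρ_c).
a = d (ρ_c − ρ_w)/(ρ_m − ρ_c) = 3.92 km × 1.68/0.61 = 10.8 km.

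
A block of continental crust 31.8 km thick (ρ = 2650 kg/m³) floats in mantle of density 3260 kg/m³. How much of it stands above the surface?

5.95 km

Floating equilibrium: submerged depth d = t ρ_obj/ρ_fluid = 31.8 km × 2650/3260 = 25.85 km.
Freeboard = t − d = 31.8 km − 25.85 km = 5.95 km.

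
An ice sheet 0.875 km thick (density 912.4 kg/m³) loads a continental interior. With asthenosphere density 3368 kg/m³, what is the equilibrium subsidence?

0.237 km

Equating mass per unit area of the two columns: the ice load ρ_ice t is balanced by mantle displaced below, ρ_m s.
s = t ρ_ice / ρ_m = 0.875 km × 912.4/3368 = 0.237 km.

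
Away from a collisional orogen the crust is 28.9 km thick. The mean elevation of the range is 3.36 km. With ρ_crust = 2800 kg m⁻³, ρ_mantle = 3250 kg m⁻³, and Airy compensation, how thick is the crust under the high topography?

Root depth r = h ρ_c / (ρ_m − ρ_c) = 3.36 km × 2800 / 450 = 20.91 km.
Total thickness = T + h + r = 28.9 km + 3.36 km + 20.91 km = 53.2 km.

53.2 km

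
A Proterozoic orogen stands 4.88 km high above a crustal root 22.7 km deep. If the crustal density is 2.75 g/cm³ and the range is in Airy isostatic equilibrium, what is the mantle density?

Airy balance: ρ_c h = (ρ_m − ρ_c) r → ρ_m = ρ_c (1 + h/r).
ρ_m = 2.75 × (1 + 4.88 km/22.7 km) = 3.34 g/cm³.

3.34 g/cm³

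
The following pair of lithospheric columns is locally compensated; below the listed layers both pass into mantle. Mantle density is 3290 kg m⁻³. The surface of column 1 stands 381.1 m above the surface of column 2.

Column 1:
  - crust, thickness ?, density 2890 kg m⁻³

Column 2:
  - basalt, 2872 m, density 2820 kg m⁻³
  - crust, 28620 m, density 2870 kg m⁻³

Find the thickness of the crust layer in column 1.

Take the compensation level at the base of the deeper column (depth z_c below the surface of column 1) and equate Σ ρ_i t_i down to z_c; mantle fills any gap and the z_c terms cancel.
Column 1: x×2890 + (z_c − 0 − x)×3290
Column 2: 381.1×0 + 2872×2820 + 28620×2870 + (z_c − 381.1 − 31492)×3290
The z_c×3290 term appears on both sides and cancels. Collect the known terms of each column as K = Σ(ρt)_known − 3290 × (depth of known layers): K_1 = 0 − 3290×0 = 0; K_2 = 90238440 − 3290×(381.1 + 31492) = −14624059.
Balance: K_1 − x×(3290 − 2890) = K_2, so x = (K_1 − K_2)/(3290 − 2890) = 14624100/400 = 36600 m.

36600 m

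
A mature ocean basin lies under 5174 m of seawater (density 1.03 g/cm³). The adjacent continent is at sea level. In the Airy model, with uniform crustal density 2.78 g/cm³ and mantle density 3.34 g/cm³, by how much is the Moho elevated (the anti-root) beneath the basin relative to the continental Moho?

16200 m

Isostatic balance requires: replacing crust with seawater at the top is compensated by replacing crust with mantle at the base: d (ρ_c − ρ_w) = a (ρ_m − ρ_c).
a = d (ρ_c − ρ_w)/(ρ_m − ρ_c) = 5174 m × 1.75/0.56 = 16200 m.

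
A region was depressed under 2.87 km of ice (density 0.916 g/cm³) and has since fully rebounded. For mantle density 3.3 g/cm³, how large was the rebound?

Removing the load lets mantle flow back in; uplift u satisfies ρ_ice t = ρ_m u.
u = t ρ_ice/ρ_m = 2.87 km × 0.916/3.3 = 0.797 km.

0.797 km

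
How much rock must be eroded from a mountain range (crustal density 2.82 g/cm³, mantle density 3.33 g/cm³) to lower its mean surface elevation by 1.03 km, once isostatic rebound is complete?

Net drop Δ = e − u = e − e ρ_c/ρ_m = e (ρ_m − ρ_c)/ρ_m.
e = Δ ρ_m/(ρ_m − ρ_c) = 1.03 km × 3.33/0.51 = 6.73 km.

6.73 km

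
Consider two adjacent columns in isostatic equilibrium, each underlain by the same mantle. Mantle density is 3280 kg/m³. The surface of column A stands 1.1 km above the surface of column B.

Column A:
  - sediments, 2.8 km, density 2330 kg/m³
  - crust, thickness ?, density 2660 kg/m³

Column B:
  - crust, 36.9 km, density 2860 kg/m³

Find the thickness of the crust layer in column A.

26.5 km

Take the compensation level at the base of the deeper column (depth z_c below the surface of column A) and equate Σ ρ_i t_i down to z_c; mantle fills any gap and the z_c terms cancel.
Column A: 2.8×2330 + x×2660 + (z_c − 2.8 − x)×3280
Column B: 1.1×0 + 36.9×2860 + (z_c − 1.1 − 36.9)×3280
The z_c×3280 term appears on both sides and cancels. Collect the known terms of each column as K = Σ(ρt)_known − 3280 × (depth of known layers): K_A = 6524 − 3280×2.8 = −2660; K_B = 105534 − 3280×(1.1 + 36.9) = −19106.
Balance: K_A − x×(3280 − 2660) = K_B, so x = (K_A − K_B)/(3280 − 2660) = 16446/620 = 26.5 km.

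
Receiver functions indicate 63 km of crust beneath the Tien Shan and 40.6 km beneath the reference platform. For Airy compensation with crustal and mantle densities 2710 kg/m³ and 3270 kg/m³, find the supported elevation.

Excess crust Δ = 63 km − 40.6 km = 22.4 km, split between elevation h and root r with h + r = Δ.
Airy balance ρ_c h = (ρ_m − ρ_c) r gives r = h ρ_c/(ρ_m − ρ_c), so h (1 + ρ_c/(ρ_m − ρ_c)) = Δ, i.e. h = Δ (ρ_m − ρ_c)/ρ_m.
h = 22.4 km × 560/3270 = 3.84 km.

3.84 km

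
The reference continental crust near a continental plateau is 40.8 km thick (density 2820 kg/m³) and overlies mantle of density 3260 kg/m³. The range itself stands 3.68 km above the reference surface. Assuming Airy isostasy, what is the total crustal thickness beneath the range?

Root depth r = h ρ_c / (ρ_m − ρ_c) = 3.68 km × 2820 / 440 = 23.59 km.
Total thickness = T + h + r = 40.8 km + 3.68 km + 23.59 km = 68.1 km.

68.1 km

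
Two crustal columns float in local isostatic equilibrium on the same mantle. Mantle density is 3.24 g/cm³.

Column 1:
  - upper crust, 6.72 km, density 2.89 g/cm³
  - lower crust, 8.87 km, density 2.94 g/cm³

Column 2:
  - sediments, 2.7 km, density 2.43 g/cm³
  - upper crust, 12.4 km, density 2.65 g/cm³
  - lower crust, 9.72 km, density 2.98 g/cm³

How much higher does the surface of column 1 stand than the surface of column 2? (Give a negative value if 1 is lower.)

−2.17 km

For any compensation level in the mantle, the mantle terms cancel and isostasy reduces to e = (Σt_1 − Σt_2) − (Σ(ρt)_1 − Σ(ρt)_2) / ρ_m.
Σt_1 = 15.59 km; Σt_2 = 24.82 km; Σ(ρt)_1 = 45.4986; Σ(ρt)_2 = 68.3866 (in km·g/cm³).
e = (15.59 − 24.82) − (45.4986 − 68.3866) / 3.24 = −2.17 km.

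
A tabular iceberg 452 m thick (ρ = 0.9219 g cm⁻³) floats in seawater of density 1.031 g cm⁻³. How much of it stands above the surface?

Floating equilibrium: submerged depth d = t ρ_obj/ρ_fluid = 452 m × 0.9219/1.031 = 404.2 m.
Freeboard = t − d = 452 m − 404.2 m = 47.8 m.

47.8 m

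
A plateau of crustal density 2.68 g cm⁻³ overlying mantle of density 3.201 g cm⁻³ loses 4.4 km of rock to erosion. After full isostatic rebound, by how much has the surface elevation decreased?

0.716 km

Rebound u = e ρ_c/ρ_m = 4.4 km × 2.68/3.201 = 3.684 km.
Net surface drop = e − u = 4.4 km − 3.684 km = e (ρ_m − ρ_c)/ρ_m = 0.716 km.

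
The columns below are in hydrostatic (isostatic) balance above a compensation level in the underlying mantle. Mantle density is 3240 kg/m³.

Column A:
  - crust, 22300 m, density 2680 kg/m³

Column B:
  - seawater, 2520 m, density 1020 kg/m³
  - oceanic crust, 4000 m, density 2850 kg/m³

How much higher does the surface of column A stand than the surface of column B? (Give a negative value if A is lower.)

For any compensation level in the mantle, the mantle terms cancel and isostasy reduces to e = (Σt_A − Σt_B) − (Σ(ρt)_A − Σ(ρt)_B) / ρ_m.
Σt_A = 22300 m; Σt_B = 6520 m; Σ(ρt)_A = 59764000; Σ(ρt)_B = 13970400 (in m·kg/m³).
e = (22300 − 6520) − (59764000 − 13970400) / 3240 = 1650 m.

1650 m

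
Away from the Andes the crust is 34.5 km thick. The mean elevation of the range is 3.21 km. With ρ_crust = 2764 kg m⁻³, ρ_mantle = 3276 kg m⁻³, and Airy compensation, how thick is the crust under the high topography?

Root depth r = h ρ_c / (ρ_m − ρ_c) = 3.21 km × 2764 / 512 = 17.33 km.
Total thickness = T + h + r = 34.5 km + 3.21 km + 17.33 km = 55 km.

55 km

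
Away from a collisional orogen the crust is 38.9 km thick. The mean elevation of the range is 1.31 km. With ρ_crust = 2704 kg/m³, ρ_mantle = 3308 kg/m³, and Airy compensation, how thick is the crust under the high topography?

46.1 km

Root depth r = h ρ_c / (ρ_m − ρ_c) = 1.31 km × 2704 / 604 = 5.865 km.
Total thickness = T + h + r = 38.9 km + 1.31 km + 5.865 km = 46.1 km.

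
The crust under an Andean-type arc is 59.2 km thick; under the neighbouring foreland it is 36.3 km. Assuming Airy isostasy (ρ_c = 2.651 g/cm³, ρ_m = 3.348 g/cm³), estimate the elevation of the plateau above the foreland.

4.77 km

Excess crust Δ = 59.2 km − 36.3 km = 22.9 km, split between elevation h and root r with h + r = Δ.
Airy balance ρ_c h = (ρ_m − ρ_c) r gives r = h ρ_c/(ρ_m − ρ_c), so h (1 + ρ_c/(ρ_m − ρ_c)) = Δ, i.e. h = Δ (ρ_m − ρ_c)/ρ_m.
h = 22.9 km × 0.697/3.348 = 4.77 km.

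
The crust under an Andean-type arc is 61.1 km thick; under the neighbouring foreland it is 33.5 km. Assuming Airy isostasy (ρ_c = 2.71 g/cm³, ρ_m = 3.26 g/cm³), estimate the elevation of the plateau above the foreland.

Excess crust Δ = 61.1 km − 33.5 km = 27.6 km, split between elevation h and root r with h + r = Δ.
Airy balance ρ_c h = (ρ_m − ρ_c) r gives r = h ρ_c/(ρ_m − ρ_c), so h (1 + ρ_c/(ρ_m − ρ_c)) = Δ, i.e. h = Δ (ρ_m − ρ_c)/ρ_m.
h = 27.6 km × 0.55/3.26 = 4.66 km.

4.66 km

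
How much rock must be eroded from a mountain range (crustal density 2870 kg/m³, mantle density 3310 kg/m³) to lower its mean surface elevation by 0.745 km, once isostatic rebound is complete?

Net drop Δ = e − u = e − e ρ_c/ρ_m = e (ρ_m − ρ_c)/ρ_m.
e = Δ ρ_m/(ρ_m − ρ_c) = 0.745 km × 3310/440 = 5.6 km.

5.6 km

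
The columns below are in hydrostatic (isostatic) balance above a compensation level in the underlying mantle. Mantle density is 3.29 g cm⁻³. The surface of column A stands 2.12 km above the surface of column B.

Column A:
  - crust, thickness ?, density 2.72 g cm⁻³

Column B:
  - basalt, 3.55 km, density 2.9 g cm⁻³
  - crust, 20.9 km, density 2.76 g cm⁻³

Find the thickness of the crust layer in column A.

Take the compensation level at the base of the deeper column (depth z_c below the surface of column A) and equate Σ ρ_i t_i down to z_c; mantle fills any gap and the z_c terms cancel.
Column A: x×2.72 + (z_c − 0 − x)×3.29
Column B: 2.12×0 + 3.55×2.9 + 20.9×2.76 + (z_c − 2.12 − 24.45)×3.29
The z_c×3.29 term appears on both sides and cancels. Collect the known terms of each column as K = Σ(ρt)_known − 3.29 × (depth of known layers): K_A = 0 − 3.29×0 = 0; K_B = 67.979 − 3.29×(2.12 + 24.45) = −19.4363.
Balance: K_A − x×(3.29 − 2.72) = K_B, so x = (K_A − K_B)/(3.29 − 2.72) = 19.4363/0.57 = 34.1 km.

34.1 km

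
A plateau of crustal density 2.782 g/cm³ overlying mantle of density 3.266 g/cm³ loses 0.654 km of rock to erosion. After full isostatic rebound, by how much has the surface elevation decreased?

0.0969 km

Rebound u = e ρ_c/ρ_m = 0.654 km × 2.782/3.266 = 0.5571 km.
Net surface drop = e − u = 0.654 km − 0.5571 km = e (ρ_m − ρ_c)/ρ_m = 0.0969 km.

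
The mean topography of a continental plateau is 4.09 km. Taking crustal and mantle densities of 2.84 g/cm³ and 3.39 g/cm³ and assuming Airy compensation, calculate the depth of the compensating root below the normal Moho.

21.1 km

Balancing pressure at the compensation depth: the weight of the topography is balanced by the buoyancy of the root, ρ_c h = (ρ_m − ρ_c) r.
r = h · ρ_c / (ρ_m − ρ_c) = 4.09 km × 2.84 / (3.39 − 2.84) = 21.1 km.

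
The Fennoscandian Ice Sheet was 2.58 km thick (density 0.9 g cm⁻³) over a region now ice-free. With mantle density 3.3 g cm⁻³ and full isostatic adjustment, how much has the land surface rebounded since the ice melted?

Removing the load lets mantle flow back in; uplift u satisfies ρ_ice t = ρ_m u.
u = t ρ_ice/ρ_m = 2.58 km × 0.9/3.3 = 0.704 km.

0.704 km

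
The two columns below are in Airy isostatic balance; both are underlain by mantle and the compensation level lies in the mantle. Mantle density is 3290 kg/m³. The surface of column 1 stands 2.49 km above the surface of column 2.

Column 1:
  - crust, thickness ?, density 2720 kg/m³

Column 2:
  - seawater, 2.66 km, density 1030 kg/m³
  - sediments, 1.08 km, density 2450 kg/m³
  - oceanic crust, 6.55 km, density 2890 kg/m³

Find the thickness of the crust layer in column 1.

31.1 km

Take the compensation level at the base of the deeper column (depth z_c below the surface of column 1) and equate Σ ρ_i t_i down to z_c; mantle fills any gap and the z_c terms cancel.
Column 1: x×2720 + (z_c − 0 − x)×3290
Column 2: 2.49×0 + 2.66×1030 + 1.08×2450 + 6.55×2890 + (z_c − 2.49 − 10.29)×3290
The z_c×3290 term appears on both sides and cancels. Collect the known terms of each column as K = Σ(ρt)_known − 3290 × (depth of known layers): K_1 = 0 − 3290×0 = 0; K_2 = 24315.3 − 3290×(2.49 + 10.29) = −17730.9.
Balance: K_1 − x×(3290 − 2720) = K_2, so x = (K_1 − K_2)/(3290 − 2720) = 17730.9/570 = 31.1 km.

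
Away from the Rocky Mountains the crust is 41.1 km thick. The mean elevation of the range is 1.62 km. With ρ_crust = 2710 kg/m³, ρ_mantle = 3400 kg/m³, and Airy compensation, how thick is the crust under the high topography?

49.1 km

Root depth r = h ρ_c / (ρ_m − ρ_c) = 1.62 km × 2710 / 690 = 6.363 km.
Total thickness = T + h + r = 41.1 km + 1.62 km + 6.363 km = 49.1 km.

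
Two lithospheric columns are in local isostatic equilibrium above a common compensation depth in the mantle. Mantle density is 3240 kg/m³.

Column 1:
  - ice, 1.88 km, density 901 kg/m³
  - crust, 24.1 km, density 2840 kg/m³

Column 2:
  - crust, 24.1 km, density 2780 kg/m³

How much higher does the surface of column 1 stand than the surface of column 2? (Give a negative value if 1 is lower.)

For any compensation level in the mantle, the mantle terms cancel and isostasy reduces to e = (Σt_1 − Σt_2) − (Σ(ρt)_1 − Σ(ρt)_2) / ρ_m.
Σt_1 = 25.98 km; Σt_2 = 24.1 km; Σ(ρt)_1 = 70137.88; Σ(ρt)_2 = 66998 (in km·kg/m³).
e = (25.98 − 24.1) − (70137.88 − 66998) / 3240 = 0.911 km.

0.911 km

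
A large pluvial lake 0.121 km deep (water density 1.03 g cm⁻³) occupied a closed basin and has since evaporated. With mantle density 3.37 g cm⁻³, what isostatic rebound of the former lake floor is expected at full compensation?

0.037 km

u = d ρ_w/ρ_m = 0.121 km × 1.03/3.37 = 0.037 km.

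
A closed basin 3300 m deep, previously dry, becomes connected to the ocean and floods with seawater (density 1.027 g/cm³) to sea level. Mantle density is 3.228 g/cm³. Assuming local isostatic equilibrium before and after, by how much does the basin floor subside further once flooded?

1540 m

After flooding the water column is d + s deep. Its weight must equal the weight of mantle displaced by the extra subsidence s: (d + s) ρ_w = s ρ_m.
s = d ρ_w / (ρ_m − ρ_w) = 3300 m × 1.027/(3.228 − 1.027) = 1540 m.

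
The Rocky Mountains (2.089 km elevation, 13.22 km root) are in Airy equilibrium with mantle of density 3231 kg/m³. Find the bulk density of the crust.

2790 kg/m³

ρ_c h = (ρ_m − ρ_c) r → ρ_c (h + r) = ρ_m r → ρ_c = ρ_m r / (h + r).
ρ_c = 3231 × 13.22 km / (2.089 km + 13.22 km) = 2790 kg/m³.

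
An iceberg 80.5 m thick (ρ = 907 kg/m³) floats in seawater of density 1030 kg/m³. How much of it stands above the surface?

Floating equilibrium: submerged depth d = t ρ_obj/ρ_fluid = 80.5 m × 907/1030 = 70.89 m.
Freeboard = t − d = 80.5 m − 70.89 m = 9.61 m.

9.61 m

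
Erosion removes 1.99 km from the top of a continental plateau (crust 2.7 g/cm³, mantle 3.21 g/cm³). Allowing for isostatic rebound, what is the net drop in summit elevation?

Rebound u = e ρ_c/ρ_m = 1.99 km × 2.7/3.21 = 1.674 km.
Net surface drop = e − u = 1.99 km − 1.674 km = e (ρ_m − ρ_c)/ρ_m = 0.316 km.

0.316 km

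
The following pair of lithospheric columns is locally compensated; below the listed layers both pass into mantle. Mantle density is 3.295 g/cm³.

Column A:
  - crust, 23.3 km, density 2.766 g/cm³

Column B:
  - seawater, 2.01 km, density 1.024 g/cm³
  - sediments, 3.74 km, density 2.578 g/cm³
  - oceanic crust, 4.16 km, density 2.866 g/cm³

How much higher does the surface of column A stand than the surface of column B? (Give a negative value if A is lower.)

For any compensation level in the mantle, the mantle terms cancel and isostasy reduces to e = (Σt_A − Σt_B) − (Σ(ρt)_A − Σ(ρt)_B) / ρ_m.
Σt_A = 23.3 km; Σt_B = 9.91 km; Σ(ρt)_A = 64.4478; Σ(ρt)_B = 23.62252 (in km·g/cm³).
e = (23.3 − 9.91) − (64.4478 − 23.62252) / 3.295 = 1 km.

1 km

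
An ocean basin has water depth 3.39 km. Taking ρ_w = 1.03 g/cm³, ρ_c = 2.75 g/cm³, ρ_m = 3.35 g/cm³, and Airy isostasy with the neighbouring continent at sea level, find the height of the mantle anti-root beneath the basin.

9.72 km

By Archimedes' principle applied to the lithosphere: replacing crust with seawater at the top is compensated by replacing crust with mantle at the base: d (ρ_c − ρ_w) = a (ρ_m − ρ_c).
a = d (ρ_c − ρ_w)/(ρ_m − ρ_c) = 3.39 km × 1.72/0.6 = 9.72 km.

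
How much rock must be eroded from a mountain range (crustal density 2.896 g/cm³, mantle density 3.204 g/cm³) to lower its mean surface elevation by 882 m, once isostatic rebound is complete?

9180 m

Net drop Δ = e − u = e − e ρ_c/ρ_m = e (ρ_m − ρ_c)/ρ_m.
e = Δ ρ_m/(ρ_m − ρ_c) = 882 m × 3.204/0.308 = 9180 m.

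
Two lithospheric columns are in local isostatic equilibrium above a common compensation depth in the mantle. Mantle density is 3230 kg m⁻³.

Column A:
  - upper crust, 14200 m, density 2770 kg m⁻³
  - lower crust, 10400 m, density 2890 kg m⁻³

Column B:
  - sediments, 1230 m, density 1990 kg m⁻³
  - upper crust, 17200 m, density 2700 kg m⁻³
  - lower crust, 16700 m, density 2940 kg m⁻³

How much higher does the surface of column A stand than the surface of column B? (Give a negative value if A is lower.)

For any compensation level in the mantle, the mantle terms cancel and isostasy reduces to e = (Σt_A − Σt_B) − (Σ(ρt)_A − Σ(ρt)_B) / ρ_m.
Σt_A = 24600 m; Σt_B = 35130 m; Σ(ρt)_A = 69390000; Σ(ρt)_B = 97985700 (in m·kg m⁻³).
e = (24600 − 35130) − (69390000 − 97985700) / 3230 = −1680 m.

−1680 m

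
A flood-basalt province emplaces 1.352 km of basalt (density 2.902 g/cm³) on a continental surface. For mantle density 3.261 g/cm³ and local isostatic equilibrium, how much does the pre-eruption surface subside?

1.2 km

Subaerial loading: s = t ρ_load / ρ_m.
s = 1.352 km × 2.902/3.261 = 1.2 km.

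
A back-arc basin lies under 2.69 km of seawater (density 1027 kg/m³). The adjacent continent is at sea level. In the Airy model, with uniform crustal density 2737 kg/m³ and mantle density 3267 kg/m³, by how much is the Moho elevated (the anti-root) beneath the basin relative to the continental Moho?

8.68 km

For local isostatic compensation: replacing crust with seawater at the top is compensated by replacing crust with mantle at the base: d (ρ_c − ρ_w) = a (ρ_m − ρ_c).
a = d (ρ_c − ρ_w)/(ρ_m − ρ_c) = 2.69 km × 1710/530 = 8.68 km.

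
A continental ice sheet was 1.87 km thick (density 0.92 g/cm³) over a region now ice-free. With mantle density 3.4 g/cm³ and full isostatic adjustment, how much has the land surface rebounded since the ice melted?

0.506 km

Removing the load lets mantle flow back in; uplift u satisfies ρ_ice t = ρ_m u.
u = t ρ_ice/ρ_m = 1.87 km × 0.92/3.4 = 0.506 km.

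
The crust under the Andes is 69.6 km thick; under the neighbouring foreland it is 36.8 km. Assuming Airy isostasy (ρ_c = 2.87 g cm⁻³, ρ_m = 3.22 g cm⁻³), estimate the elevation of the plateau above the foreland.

3.57 km

Excess crust Δ = 69.6 km − 36.8 km = 32.8 km, split between elevation h and root r with h + r = Δ.
Airy balance ρ_c h = (ρ_m − ρ_c) r gives r = h ρ_c/(ρ_m − ρ_c), so h (1 + ρ_c/(ρ_m − ρ_c)) = Δ, i.e. h = Δ (ρ_m − ρ_c)/ρ_m.
h = 32.8 km × 0.35/3.22 = 3.57 km.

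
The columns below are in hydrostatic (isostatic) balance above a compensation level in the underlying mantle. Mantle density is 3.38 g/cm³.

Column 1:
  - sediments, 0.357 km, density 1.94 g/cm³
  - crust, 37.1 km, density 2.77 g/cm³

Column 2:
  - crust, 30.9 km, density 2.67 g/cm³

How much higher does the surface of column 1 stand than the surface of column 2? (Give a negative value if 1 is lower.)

For any compensation level in the mantle, the mantle terms cancel and isostasy reduces to e = (Σt_1 − Σt_2) − (Σ(ρt)_1 − Σ(ρt)_2) / ρ_m.
Σt_1 = 37.457 km; Σt_2 = 30.9 km; Σ(ρt)_1 = 103.45958; Σ(ρt)_2 = 82.503 (in km·g/cm³).
e = (37.457 − 30.9) − (103.45958 − 82.503) / 3.38 = 0.357 km.

0.357 km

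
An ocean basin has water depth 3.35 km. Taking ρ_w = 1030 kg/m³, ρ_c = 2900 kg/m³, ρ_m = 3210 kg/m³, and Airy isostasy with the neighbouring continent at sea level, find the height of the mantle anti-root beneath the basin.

20.2 km

Balancing pressure at the compensation depth: replacing crust with seawater at the top is compensated by replacing crust with mantle at the base: d (ρ_c − ρ_w) = a (ρ_m − ρ_c).
a = d (ρ_c − ρ_w)/(ρ_m − ρ_c) = 3.35 km × 1870/310 = 20.2 km.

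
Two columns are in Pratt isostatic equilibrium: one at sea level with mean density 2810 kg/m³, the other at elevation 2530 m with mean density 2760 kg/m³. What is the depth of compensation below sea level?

140000 m

ρ_ref D = ρ (D + h) → D (ρ_ref − ρ) = ρ h.
D = ρ h/(ρ_ref − ρ) = 2760 × 2530 m/(2810 − 2760) = 140000 m.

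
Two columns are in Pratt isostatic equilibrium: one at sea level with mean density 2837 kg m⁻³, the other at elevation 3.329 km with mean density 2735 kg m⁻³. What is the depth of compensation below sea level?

ρ_ref D = ρ (D + h) → D (ρ_ref − ρ) = ρ h.
D = ρ h/(ρ_ref − ρ) = 2735 × 3.329 km/(2837 − 2735) = 89.3 km.

89.3 km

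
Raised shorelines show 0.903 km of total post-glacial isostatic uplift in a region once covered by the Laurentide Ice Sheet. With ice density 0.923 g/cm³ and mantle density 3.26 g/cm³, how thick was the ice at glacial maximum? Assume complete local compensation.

3.19 km

u = t ρ_ice/ρ_m → t = u ρ_m/ρ_ice = 0.903 km × 3.26/0.923 = 3.19 km.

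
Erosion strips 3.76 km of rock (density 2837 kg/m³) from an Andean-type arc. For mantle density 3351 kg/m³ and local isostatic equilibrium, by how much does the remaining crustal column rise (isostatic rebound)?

Unloading: uplift u = e ρ_c/ρ_m = 3.76 km × 2837/3351 = 3.18 km.

3.18 km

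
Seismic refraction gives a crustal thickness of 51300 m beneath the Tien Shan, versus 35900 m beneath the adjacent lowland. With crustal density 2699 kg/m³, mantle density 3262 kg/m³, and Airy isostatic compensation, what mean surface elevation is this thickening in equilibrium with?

2660 m

Excess crust Δ = 51300 m − 35900 m = 15400 m, split between elevation h and root r with h + r = Δ.
Airy balance ρ_c h = (ρ_m − ρ_c) r gives r = h ρ_c/(ρ_m − ρ_c), so h (1 + ρ_c/(ρ_m − ρ_c)) = Δ, i.e. h = Δ (ρ_m − ρ_c)/ρ_m.
h = 15400 m × 563/3262 = 2660 m.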